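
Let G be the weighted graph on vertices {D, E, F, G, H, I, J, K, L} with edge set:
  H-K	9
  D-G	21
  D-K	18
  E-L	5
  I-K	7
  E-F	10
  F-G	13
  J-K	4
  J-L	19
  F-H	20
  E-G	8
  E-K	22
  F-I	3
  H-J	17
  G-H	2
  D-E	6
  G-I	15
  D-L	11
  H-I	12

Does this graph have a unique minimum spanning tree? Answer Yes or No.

Yes

Kruskal: consider edges lightest-first.
G-H (2): add — endpoints in different components.
F-I (3): add — endpoints in different components.
J-K (4): add — endpoints in different components.
E-L (5): add — endpoints in different components.
D-E (6): add — endpoints in different components.
I-K (7): add — endpoints in different components.
E-G (8): add — endpoints in different components.
H-K (9): add — endpoints in different components.
Every non-tree edge has weight strictly greater than the heaviest edge on the tree path between its endpoints, so the MST is unique.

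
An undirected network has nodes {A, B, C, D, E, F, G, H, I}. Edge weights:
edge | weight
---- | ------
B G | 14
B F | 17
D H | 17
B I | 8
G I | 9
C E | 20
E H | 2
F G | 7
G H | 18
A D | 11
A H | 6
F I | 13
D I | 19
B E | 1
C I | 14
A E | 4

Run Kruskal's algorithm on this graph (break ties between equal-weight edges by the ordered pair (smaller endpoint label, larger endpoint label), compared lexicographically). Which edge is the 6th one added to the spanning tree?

Sort edges by weight, then run Kruskal:
B E (1): add — endpoints in different components.
E H (2): add — endpoints in different components.
A E (4): add — endpoints in different components.
A H (6): skip — A and H already connected.
F G (7): add — endpoints in different components.
B I (8): add — endpoints in different components.
G I (9): add — endpoints in different components.
A D (11): add — endpoints in different components.
F I (13): skip — F and I already connected.
B G (14): skip — B and G already connected.
C I (14): add — endpoints in different components.
The 6th edge added is G I.

G-I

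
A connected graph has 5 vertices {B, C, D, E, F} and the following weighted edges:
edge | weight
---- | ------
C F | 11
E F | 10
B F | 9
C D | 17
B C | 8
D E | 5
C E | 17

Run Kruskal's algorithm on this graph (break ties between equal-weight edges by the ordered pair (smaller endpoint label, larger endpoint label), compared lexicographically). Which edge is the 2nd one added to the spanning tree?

B-C

Kruskal: consider edges lightest-first.
D E (5): add. Components now {B} {C} {D,E} {F}
B C (8): add. Components now {B,C} {D,E} {F}
B F (9): add. Components now {B,C,F} {D,E}
E F (10): add. Components now {B,C,D,E,F}
The 2nd edge added is B C.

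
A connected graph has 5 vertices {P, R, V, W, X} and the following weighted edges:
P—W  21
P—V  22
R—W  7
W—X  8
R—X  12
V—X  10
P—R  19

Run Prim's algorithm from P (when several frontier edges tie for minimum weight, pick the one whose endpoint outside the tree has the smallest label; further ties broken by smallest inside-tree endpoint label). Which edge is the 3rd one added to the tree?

Grow the tree from P using Prim:
Step 1: cheapest edge leaving the tree is P—R (19); add R.
Step 2: cheapest edge leaving the tree is R—W (7); add W.
Step 3: cheapest edge leaving the tree is W—X (8); add X.
Step 4: cheapest edge leaving the tree is V—X (10); add V.
The 3rd edge added is W—X.

W-X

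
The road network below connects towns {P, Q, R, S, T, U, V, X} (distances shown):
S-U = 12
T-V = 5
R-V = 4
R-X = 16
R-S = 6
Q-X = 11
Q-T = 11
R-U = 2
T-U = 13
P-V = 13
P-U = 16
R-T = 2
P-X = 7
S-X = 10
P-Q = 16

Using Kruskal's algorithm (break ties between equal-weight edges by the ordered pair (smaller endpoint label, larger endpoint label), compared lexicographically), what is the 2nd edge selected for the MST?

R-U

Sort edges by weight, then run Kruskal:
R-T (2): add — endpoints in different components.
R-U (2): add — endpoints in different components.
R-V (4): add — endpoints in different components.
T-V (5): skip — V and T already connected.
R-S (6): add — endpoints in different components.
P-X (7): add — endpoints in different components.
S-X (10): add — endpoints in different components.
Q-T (11): add — endpoints in different components.
The 2nd edge added is R-U.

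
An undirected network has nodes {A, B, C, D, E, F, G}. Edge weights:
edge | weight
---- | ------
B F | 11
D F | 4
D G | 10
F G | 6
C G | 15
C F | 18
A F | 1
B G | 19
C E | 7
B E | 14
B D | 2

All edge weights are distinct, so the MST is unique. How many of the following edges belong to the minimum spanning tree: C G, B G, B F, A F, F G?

Kruskal's algorithm — process edges by increasing weight (ties by edge label):
A F (1): add. Components now {A,F} {B} {C} {D} {E} {G}
B D (2): add. Components now {A,F} {B,D} {C} {E} {G}
D F (4): add. Components now {A,B,D,F} {C} {E} {G}
F G (6): add. Components now {A,B,D,F,G} {C} {E}
C E (7): add. Components now {A,B,D,F,G} {C,E}
D G (10): skip — D and G already connected.
B F (11): skip — B and F already connected.
B E (14): add. Components now {A,B,C,D,E,F,G}
MST edge set: {A F, B D, D F, F G, C E, B E}.
Of the listed edges, {A F, F G} are in the MST → 2.

2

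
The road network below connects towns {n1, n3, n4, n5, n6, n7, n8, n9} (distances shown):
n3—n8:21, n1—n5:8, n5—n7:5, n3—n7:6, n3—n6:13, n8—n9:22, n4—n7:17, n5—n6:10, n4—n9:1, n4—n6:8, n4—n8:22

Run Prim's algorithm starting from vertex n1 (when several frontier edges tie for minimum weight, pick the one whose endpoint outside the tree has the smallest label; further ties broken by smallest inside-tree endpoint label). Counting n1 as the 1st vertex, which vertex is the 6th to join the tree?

Prim, starting at n1.
Step 1: cheapest edge leaving the tree is n1—n5 (8); add n5.
Step 2: cheapest edge leaving the tree is n5—n7 (5); add n7.
Step 3: cheapest edge leaving the tree is n3—n7 (6); add n3.
Step 4: cheapest edge leaving the tree is n5—n6 (10); add n6.
Step 5: cheapest edge leaving the tree is n4—n6 (8); add n4.
Step 6: cheapest edge leaving the tree is n4—n9 (1); add n9.
Step 7: cheapest edge leaving the tree is n3—n8 (21); add n8.
Vertex order: n1, n5, n7, n3, n6, n4, n9, n8. The 6th vertex is n4.

n4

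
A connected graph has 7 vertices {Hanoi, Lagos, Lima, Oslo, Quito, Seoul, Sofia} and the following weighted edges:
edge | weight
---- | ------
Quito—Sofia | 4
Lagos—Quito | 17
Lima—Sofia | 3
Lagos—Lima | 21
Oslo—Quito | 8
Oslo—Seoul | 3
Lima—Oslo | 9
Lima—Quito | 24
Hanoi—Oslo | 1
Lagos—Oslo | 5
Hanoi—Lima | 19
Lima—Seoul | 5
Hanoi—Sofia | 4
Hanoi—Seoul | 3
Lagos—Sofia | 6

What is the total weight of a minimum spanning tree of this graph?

20

Prim's algorithm from Lagos:
Step 1: cheapest edge leaving the tree is Lagos—Oslo (5); add Oslo.
Step 2: cheapest edge leaving the tree is Hanoi—Oslo (1); add Hanoi.
Step 3: cheapest edge leaving the tree is Hanoi—Seoul (3); add Seoul.
Step 4: cheapest edge leaving the tree is Hanoi—Sofia (4); add Sofia.
Step 5: cheapest edge leaving the tree is Lima—Sofia (3); add Lima.
Step 6: cheapest edge leaving the tree is Quito—Sofia (4); add Quito.
MST edges: Lagos—Oslo, Hanoi—Oslo, Hanoi—Seoul, Hanoi—Sofia, Lima—Sofia, Quito—Sofia; total weight 5+1+3+4+3+4 = 20.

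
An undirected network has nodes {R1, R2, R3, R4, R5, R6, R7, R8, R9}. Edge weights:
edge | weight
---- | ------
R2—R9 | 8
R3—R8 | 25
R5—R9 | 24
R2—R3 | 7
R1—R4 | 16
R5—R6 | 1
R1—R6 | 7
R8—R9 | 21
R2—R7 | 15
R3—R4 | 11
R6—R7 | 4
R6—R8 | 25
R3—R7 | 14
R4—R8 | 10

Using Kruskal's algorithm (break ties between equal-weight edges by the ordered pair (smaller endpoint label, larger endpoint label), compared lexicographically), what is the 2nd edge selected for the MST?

R6-R7

Kruskal: consider edges lightest-first.
R5—R6 (1): add — endpoints in different components.
R6—R7 (4): add — endpoints in different components.
R1—R6 (7): add — endpoints in different components.
R2—R3 (7): add — endpoints in different components.
R2—R9 (8): add — endpoints in different components.
R4—R8 (10): add — endpoints in different components.
R3—R4 (11): add — endpoints in different components.
R3—R7 (14): add — endpoints in different components.
The 2nd edge added is R6—R7.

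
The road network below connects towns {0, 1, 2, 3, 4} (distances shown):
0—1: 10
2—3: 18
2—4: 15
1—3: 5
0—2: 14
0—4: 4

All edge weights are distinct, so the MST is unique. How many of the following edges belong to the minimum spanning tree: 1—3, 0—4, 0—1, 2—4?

Kruskal's algorithm — process edges by increasing weight (ties by edge label):
0—4 (4): add. Components now {0,4} {1} {2} {3}
1—3 (5): add. Components now {0,4} {1,3} {2}
0—1 (10): add. Components now {0,1,3,4} {2}
0—2 (14): add. Components now {0,1,2,3,4}
MST edge set: {0—4, 1—3, 0—1, 0—2}.
Of the listed edges, {1—3, 0—4, 0—1} are in the MST → 3.

3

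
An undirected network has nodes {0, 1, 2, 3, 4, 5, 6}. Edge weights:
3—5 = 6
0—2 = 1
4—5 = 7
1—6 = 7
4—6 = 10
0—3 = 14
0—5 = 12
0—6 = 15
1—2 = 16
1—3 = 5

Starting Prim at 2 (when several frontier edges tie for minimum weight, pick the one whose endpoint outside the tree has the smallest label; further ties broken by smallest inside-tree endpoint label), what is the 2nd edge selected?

0-5

Prim, starting at 2.
Step 1: frontier [0—2 1, 1—2 16] → take 0—2 (1); add 0.
Step 2: frontier [0—5 12, 0—3 14, 0—6 15, 1—2 16] → take 0—5 (12); add 5.
Step 3: frontier [0—3 14, 0—6 15, 1—2 16, 3—5 6, 4—5 7] → take 3—5 (6); add 3.
Step 4: frontier [0—6 15, 1—2 16, 1—3 5, 4—5 7] → take 1—3 (5); add 1.
Step 5: frontier [0—6 15, 1—6 7, 4—5 7] → take 4—5 (7); add 4.
Step 6: frontier [0—6 15, 1—6 7, 4—6 10] → take 1—6 (7); add 6.
The 2nd edge added is 0—5.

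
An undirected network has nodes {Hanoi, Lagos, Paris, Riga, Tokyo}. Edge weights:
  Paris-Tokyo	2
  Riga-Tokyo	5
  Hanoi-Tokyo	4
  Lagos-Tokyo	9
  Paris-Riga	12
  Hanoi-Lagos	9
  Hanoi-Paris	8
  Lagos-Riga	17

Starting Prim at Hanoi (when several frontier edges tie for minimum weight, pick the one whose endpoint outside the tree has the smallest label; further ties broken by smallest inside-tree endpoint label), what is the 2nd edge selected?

Paris-Tokyo

Grow the tree from Hanoi using Prim:
Step 1: frontier [Hanoi-Tokyo 4, Hanoi-Paris 8, Hanoi-Lagos 9] → take Hanoi-Tokyo (4); add Tokyo.
Step 2: frontier [Hanoi-Paris 8, Hanoi-Lagos 9, Paris-Tokyo 2, Riga-Tokyo 5, Lagos-Tokyo 9] → take Paris-Tokyo (2); add Paris.
Step 3: frontier [Hanoi-Lagos 9, Paris-Riga 12, Riga-Tokyo 5, Lagos-Tokyo 9] → take Riga-Tokyo (5); add Riga.
Step 4: frontier [Hanoi-Lagos 9, Lagos-Riga 17, Lagos-Tokyo 9] → take Hanoi-Lagos (9); add Lagos.
The 2nd edge added is Paris-Tokyo.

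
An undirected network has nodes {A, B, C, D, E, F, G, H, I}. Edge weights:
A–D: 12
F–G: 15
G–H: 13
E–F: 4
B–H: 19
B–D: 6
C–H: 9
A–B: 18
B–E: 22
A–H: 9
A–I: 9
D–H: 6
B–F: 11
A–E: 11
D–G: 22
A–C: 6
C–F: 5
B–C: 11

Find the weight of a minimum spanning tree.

Prim, starting at B.
Step 1: cheapest edge leaving the tree is B–D (6); add D.
Step 2: cheapest edge leaving the tree is D–H (6); add H.
Step 3: cheapest edge leaving the tree is A–H (9); add A.
Step 4: cheapest edge leaving the tree is A–C (6); add C.
Step 5: cheapest edge leaving the tree is C–F (5); add F.
Step 6: cheapest edge leaving the tree is E–F (4); add E.
Step 7: cheapest edge leaving the tree is A–I (9); add I.
Step 8: cheapest edge leaving the tree is G–H (13); add G.
MST edges: B–D, D–H, A–H, A–C, C–F, E–F, A–I, G–H; total weight 6+6+9+6+5+4+9+13 = 58.

58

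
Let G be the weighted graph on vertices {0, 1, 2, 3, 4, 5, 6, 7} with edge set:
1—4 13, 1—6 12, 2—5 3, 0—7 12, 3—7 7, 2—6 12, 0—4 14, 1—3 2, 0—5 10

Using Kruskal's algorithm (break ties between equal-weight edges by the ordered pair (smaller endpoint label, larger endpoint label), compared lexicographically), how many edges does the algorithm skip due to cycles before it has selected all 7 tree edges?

1

Sort edges by weight, then run Kruskal:
1—3 (2): add — endpoints in different components.
2—5 (3): add — endpoints in different components.
3—7 (7): add — endpoints in different components.
0—5 (10): add — endpoints in different components.
0—7 (12): add — endpoints in different components.
1—6 (12): add — endpoints in different components.
2—6 (12): skip — 2 and 6 already connected.
1—4 (13): add — endpoints in different components.
Edges rejected before the tree was complete: 1.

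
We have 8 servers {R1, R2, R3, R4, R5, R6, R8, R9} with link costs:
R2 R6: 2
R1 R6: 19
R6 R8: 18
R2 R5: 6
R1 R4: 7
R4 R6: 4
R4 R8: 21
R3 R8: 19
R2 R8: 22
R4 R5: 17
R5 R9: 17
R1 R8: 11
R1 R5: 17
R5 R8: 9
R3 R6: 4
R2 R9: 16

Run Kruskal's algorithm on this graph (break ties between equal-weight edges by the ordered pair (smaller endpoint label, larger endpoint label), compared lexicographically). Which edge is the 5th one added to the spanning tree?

R1-R4

Sort edges by weight, then run Kruskal:
R2 R6 (2): add — endpoints in different components.
R3 R6 (4): add — endpoints in different components.
R4 R6 (4): add — endpoints in different components.
R2 R5 (6): add — endpoints in different components.
R1 R4 (7): add — endpoints in different components.
R5 R8 (9): add — endpoints in different components.
R1 R8 (11): skip — R8 and R1 already connected.
R2 R9 (16): add — endpoints in different components.
The 5th edge added is R1 R4.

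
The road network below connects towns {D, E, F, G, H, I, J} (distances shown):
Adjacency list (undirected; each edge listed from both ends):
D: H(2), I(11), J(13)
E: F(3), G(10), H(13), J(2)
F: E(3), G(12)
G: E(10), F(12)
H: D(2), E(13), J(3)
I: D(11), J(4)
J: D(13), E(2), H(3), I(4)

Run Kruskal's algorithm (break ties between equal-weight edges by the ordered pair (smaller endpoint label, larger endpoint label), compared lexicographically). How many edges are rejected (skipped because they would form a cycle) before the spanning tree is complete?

Kruskal's algorithm — process edges by increasing weight (ties by edge label):
D–H (2): add. Components now {D,H} {E} {F} {G} {I} {J}
E–J (2): add. Components now {D,H} {E,J} {F} {G} {I}
E–F (3): add. Components now {D,H} {E,F,J} {G} {I}
H–J (3): add. Components now {D,E,F,H,J} {G} {I}
I–J (4): add. Components now {D,E,F,H,I,J} {G}
E–G (10): add. Components now {D,E,F,G,H,I,J}
Edges rejected before the tree was complete: 0.

0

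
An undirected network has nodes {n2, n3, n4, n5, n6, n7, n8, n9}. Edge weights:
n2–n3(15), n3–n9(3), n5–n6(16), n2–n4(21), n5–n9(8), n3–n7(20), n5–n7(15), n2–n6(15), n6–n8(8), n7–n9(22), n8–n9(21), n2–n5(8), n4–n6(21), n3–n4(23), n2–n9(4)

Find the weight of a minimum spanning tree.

74

Sort edges by weight, then run Kruskal:
n3–n9 (3): add — endpoints in different components.
n2–n9 (4): add — endpoints in different components.
n2–n5 (8): add — endpoints in different components.
n5–n9 (8): skip — n9 and n5 already connected.
n6–n8 (8): add — endpoints in different components.
n2–n3 (15): skip — n3 and n2 already connected.
n2–n6 (15): add — endpoints in different components.
n5–n7 (15): add — endpoints in different components.
n5–n6 (16): skip — n5 and n6 already connected.
n3–n7 (20): skip — n3 and n7 already connected.
n2–n4 (21): add — endpoints in different components.
MST edges: n3–n9, n2–n9, n2–n5, n6–n8, n2–n6, n5–n7, n2–n4; total weight 3+4+8+8+15+15+21 = 74.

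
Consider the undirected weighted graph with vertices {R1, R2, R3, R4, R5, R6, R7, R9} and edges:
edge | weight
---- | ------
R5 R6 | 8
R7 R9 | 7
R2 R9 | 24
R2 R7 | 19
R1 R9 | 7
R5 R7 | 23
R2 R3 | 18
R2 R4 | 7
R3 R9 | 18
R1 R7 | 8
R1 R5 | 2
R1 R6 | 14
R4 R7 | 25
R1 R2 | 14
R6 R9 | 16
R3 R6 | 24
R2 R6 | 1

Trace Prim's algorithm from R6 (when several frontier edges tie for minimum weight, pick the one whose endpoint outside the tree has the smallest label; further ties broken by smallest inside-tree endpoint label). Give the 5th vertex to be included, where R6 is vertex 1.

R1

Prim, starting at R6.
Step 1: cheapest edge leaving the tree is R2 R6 (1); add R2.
Step 2: cheapest edge leaving the tree is R2 R4 (7); add R4.
Step 3: cheapest edge leaving the tree is R5 R6 (8); add R5.
Step 4: cheapest edge leaving the tree is R1 R5 (2); add R1.
Step 5: cheapest edge leaving the tree is R1 R9 (7); add R9.
Step 6: cheapest edge leaving the tree is R7 R9 (7); add R7.
Step 7: cheapest edge leaving the tree is R2 R3 (18); add R3.
Vertex order: R6, R2, R4, R5, R1, R9, R7, R3. The 5th vertex is R1.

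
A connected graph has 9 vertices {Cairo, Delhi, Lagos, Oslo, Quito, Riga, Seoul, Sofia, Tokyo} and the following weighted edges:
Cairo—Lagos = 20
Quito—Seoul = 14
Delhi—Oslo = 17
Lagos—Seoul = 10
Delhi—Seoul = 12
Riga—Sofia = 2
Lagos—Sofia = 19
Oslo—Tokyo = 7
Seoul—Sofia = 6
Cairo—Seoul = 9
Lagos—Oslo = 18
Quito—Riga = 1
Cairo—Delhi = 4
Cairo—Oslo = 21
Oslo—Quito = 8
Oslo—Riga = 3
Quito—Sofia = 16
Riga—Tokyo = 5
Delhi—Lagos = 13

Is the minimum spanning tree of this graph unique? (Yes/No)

Kruskal: consider edges lightest-first.
Quito—Riga (1): add — endpoints in different components.
Riga—Sofia (2): add — endpoints in different components.
Oslo—Riga (3): add — endpoints in different components.
Cairo—Delhi (4): add — endpoints in different components.
Riga—Tokyo (5): add — endpoints in different components.
Seoul—Sofia (6): add — endpoints in different components.
Oslo—Tokyo (7): skip — Tokyo and Oslo already connected.
Oslo—Quito (8): skip — Quito and Oslo already connected.
Cairo—Seoul (9): add — endpoints in different components.
Lagos—Seoul (10): add — endpoints in different components.
Every non-tree edge has weight strictly greater than the heaviest edge on the tree path between its endpoints, so the MST is unique.

Yes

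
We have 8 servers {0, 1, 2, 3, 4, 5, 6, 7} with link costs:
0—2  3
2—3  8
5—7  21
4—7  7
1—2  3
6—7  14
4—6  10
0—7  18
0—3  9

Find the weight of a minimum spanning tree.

Sort edges by weight, then run Kruskal:
0—2 (3): add — endpoints in different components.
1—2 (3): add — endpoints in different components.
4—7 (7): add — endpoints in different components.
2—3 (8): add — endpoints in different components.
0—3 (9): skip — 0 and 3 already connected.
4—6 (10): add — endpoints in different components.
6—7 (14): skip — 6 and 7 already connected.
0—7 (18): add — endpoints in different components.
5—7 (21): add — endpoints in different components.
MST edges: 0—2, 1—2, 4—7, 2—3, 4—6, 0—7, 5—7; total weight 3+3+7+8+10+18+21 = 70.

70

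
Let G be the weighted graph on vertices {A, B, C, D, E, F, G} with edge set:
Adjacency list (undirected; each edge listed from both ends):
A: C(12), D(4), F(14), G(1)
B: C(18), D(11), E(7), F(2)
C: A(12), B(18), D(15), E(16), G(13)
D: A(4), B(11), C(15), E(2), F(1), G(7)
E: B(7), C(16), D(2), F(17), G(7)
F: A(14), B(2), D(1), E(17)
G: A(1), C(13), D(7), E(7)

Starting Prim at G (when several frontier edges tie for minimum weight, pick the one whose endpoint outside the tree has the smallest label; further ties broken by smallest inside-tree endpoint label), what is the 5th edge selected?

Prim's algorithm from G:
Step 1: cheapest edge leaving the tree is A—G (1); add A.
Step 2: cheapest edge leaving the tree is A—D (4); add D.
Step 3: cheapest edge leaving the tree is D—F (1); add F.
Step 4: cheapest edge leaving the tree is B—F (2); add B.
Step 5: cheapest edge leaving the tree is D—E (2); add E.
Step 6: cheapest edge leaving the tree is A—C (12); add C.
The 5th edge added is D—E.

D-E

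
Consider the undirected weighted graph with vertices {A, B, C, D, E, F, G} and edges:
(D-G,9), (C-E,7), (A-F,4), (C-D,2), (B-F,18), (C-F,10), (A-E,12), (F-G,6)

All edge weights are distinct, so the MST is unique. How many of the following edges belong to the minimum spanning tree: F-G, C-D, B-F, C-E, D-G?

Kruskal: consider edges lightest-first.
C-D (2): add — endpoints in different components.
A-F (4): add — endpoints in different components.
F-G (6): add — endpoints in different components.
C-E (7): add — endpoints in different components.
D-G (9): add — endpoints in different components.
C-F (10): skip — C and F already connected.
A-E (12): skip — A and E already connected.
B-F (18): add — endpoints in different components.
MST edge set: {C-D, A-F, F-G, C-E, D-G, B-F}.
Of the listed edges, {F-G, C-D, B-F, C-E, D-G} are in the MST → 5.

5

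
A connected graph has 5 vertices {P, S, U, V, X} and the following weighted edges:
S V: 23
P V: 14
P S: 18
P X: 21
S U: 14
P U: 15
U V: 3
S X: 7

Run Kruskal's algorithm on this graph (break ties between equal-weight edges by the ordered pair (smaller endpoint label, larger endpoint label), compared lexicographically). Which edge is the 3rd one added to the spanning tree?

P-V

Kruskal's algorithm — process edges by increasing weight (ties by edge label):
U V (3): add. Components now {U,V} {P} {X} {S}
S X (7): add. Components now {U,V} {P} {S,X}
P V (14): add. Components now {P,U,V} {S,X}
S U (14): add. Components now {P,S,U,V,X}
The 3rd edge added is P V.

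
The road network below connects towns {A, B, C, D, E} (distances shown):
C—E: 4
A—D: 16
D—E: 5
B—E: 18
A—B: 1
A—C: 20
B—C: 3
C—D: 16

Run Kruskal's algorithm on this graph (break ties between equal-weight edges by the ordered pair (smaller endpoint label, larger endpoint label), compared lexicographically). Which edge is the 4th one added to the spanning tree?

Kruskal's algorithm — process edges by increasing weight (ties by edge label):
A—B (1): add — endpoints in different components.
B—C (3): add — endpoints in different components.
C—E (4): add — endpoints in different components.
D—E (5): add — endpoints in different components.
The 4th edge added is D—E.

D-E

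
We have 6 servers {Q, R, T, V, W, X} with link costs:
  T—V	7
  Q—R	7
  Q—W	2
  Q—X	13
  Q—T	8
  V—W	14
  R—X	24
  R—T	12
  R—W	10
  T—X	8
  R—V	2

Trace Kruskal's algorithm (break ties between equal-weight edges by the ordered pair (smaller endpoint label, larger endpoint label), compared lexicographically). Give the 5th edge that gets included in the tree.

Kruskal: consider edges lightest-first.
Q—W (2): add — endpoints in different components.
R—V (2): add — endpoints in different components.
Q—R (7): add — endpoints in different components.
T—V (7): add — endpoints in different components.
Q—T (8): skip — T and Q already connected.
T—X (8): add — endpoints in different components.
The 5th edge added is T—X.

T-X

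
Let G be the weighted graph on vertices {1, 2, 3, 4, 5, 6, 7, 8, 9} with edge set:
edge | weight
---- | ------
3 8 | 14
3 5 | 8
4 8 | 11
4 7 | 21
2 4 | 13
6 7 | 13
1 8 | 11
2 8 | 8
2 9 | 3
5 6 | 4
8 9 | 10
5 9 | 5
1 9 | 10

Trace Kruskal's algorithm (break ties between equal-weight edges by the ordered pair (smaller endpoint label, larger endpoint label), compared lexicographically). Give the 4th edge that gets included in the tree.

2-8

Sort edges by weight, then run Kruskal:
2 9 (3): add — endpoints in different components.
5 6 (4): add — endpoints in different components.
5 9 (5): add — endpoints in different components.
2 8 (8): add — endpoints in different components.
3 5 (8): add — endpoints in different components.
1 9 (10): add — endpoints in different components.
8 9 (10): skip — 8 and 9 already connected.
1 8 (11): skip — 1 and 8 already connected.
4 8 (11): add — endpoints in different components.
2 4 (13): skip — 2 and 4 already connected.
6 7 (13): add — endpoints in different components.
The 4th edge added is 2 8.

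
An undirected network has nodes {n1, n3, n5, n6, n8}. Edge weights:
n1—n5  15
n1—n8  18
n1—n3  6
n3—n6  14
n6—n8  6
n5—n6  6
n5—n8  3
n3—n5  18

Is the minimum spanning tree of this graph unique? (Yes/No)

No

Kruskal: consider edges lightest-first.
n5—n8 (3): add — endpoints in different components.
n1—n3 (6): add — endpoints in different components.
n5—n6 (6): add — endpoints in different components.
n6—n8 (6): skip — n6 and n8 already connected.
n3—n6 (14): add — endpoints in different components.
Non-tree edge n6—n8 has weight 6, equal to the heaviest edge on its tree cycle — swapping gives another MST of the same weight. Not unique.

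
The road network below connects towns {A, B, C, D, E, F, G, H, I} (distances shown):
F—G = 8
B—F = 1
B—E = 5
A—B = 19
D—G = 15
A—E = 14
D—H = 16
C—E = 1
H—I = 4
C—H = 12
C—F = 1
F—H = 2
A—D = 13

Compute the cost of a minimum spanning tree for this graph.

Prim, starting at C.
Step 1: frontier [C—E 1, C—F 1, C—H 12] → take C—E (1); add E.
Step 2: frontier [C—F 1, C—H 12, B—E 5, A—E 14] → take C—F (1); add F.
Step 3: frontier [C—H 12, B—E 5, A—E 14, B—F 1, F—H 2, F—G 8] → take B—F (1); add B.
Step 4: frontier [A—B 19, C—H 12, A—E 14, F—H 2, F—G 8] → take F—H (2); add H.
Step 5: frontier [A—B 19, A—E 14, F—G 8, H—I 4, D—H 16] → take H—I (4); add I.
Step 6: frontier [A—B 19, A—E 14, F—G 8, D—H 16] → take F—G (8); add G.
Step 7: frontier [A—B 19, A—E 14, D—G 15, D—H 16] → take A—E (14); add A.
Step 8: frontier [A—D 13, D—G 15, D—H 16] → take A—D (13); add D.
MST edges: C—E, C—F, B—F, F—H, H—I, F—G, A—E, A—D; total weight 1+1+1+2+4+8+14+13 = 44.

44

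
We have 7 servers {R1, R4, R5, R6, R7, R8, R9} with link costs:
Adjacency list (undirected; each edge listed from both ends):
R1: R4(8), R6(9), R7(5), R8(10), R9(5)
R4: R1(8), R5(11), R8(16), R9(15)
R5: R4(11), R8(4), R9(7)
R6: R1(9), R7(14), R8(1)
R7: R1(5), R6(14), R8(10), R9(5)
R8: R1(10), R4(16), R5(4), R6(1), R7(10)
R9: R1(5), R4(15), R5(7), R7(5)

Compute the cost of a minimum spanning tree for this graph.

30

Grow the tree from R5 using Prim:
Step 1: frontier [R5 R8 4, R5 R9 7, R4 R5 11] → take R5 R8 (4); add R8.
Step 2: frontier [R5 R9 7, R4 R5 11, R6 R8 1, R1 R8 10, R7 R8 10, R4 R8 16] → take R6 R8 (1); add R6.
Step 3: frontier [R5 R9 7, R4 R5 11, R1 R6 9, R6 R7 14, R1 R8 10, R7 R8 10, R4 R8 16] → take R5 R9 (7); add R9.
Step 4: frontier [R4 R5 11, R1 R6 9, R6 R7 14, R1 R8 10, R7 R8 10, R4 R8 16, R1 R9 5, R7 R9 5, R4 R9 15] → take R1 R9 (5); add R1.
Step 5: frontier [R1 R7 5, R1 R4 8, R4 R5 11, R6 R7 14, R7 R8 10, R4 R8 16, R7 R9 5, R4 R9 15] → take R1 R7 (5); add R7.
Step 6: frontier [R1 R4 8, R4 R5 11, R4 R8 16, R4 R9 15] → take R1 R4 (8); add R4.
MST edges: R5 R8, R6 R8, R5 R9, R1 R9, R1 R7, R1 R4; total weight 4+1+7+5+5+8 = 30.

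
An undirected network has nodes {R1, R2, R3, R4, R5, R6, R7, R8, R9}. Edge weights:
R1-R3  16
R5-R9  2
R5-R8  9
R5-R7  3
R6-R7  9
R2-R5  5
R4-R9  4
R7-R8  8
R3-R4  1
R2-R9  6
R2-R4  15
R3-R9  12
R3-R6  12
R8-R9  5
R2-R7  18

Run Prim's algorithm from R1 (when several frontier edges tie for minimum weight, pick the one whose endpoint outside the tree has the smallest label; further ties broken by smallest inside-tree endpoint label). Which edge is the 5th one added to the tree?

R5-R7

Grow the tree from R1 using Prim:
Step 1: cheapest edge leaving the tree is R1-R3 (16); add R3.
Step 2: cheapest edge leaving the tree is R3-R4 (1); add R4.
Step 3: cheapest edge leaving the tree is R4-R9 (4); add R9.
Step 4: cheapest edge leaving the tree is R5-R9 (2); add R5.
Step 5: cheapest edge leaving the tree is R5-R7 (3); add R7.
Step 6: cheapest edge leaving the tree is R2-R5 (5); add R2.
Step 7: cheapest edge leaving the tree is R8-R9 (5); add R8.
Step 8: cheapest edge leaving the tree is R6-R7 (9); add R6.
The 5th edge added is R5-R7.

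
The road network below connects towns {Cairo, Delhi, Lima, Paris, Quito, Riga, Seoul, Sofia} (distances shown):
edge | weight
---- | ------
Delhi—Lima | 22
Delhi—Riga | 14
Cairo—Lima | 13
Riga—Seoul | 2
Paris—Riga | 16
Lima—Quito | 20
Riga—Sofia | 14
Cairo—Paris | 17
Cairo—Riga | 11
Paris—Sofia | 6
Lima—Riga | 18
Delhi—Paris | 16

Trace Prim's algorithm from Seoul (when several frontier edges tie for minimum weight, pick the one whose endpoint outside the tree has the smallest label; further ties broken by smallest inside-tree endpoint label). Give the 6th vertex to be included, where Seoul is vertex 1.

Prim's algorithm from Seoul:
Step 1: cheapest edge leaving the tree is Riga—Seoul (2); add Riga.
Step 2: cheapest edge leaving the tree is Cairo—Riga (11); add Cairo.
Step 3: cheapest edge leaving the tree is Cairo—Lima (13); add Lima.
Step 4: cheapest edge leaving the tree is Delhi—Riga (14); add Delhi.
Step 5: cheapest edge leaving the tree is Riga—Sofia (14); add Sofia.
Step 6: cheapest edge leaving the tree is Paris—Sofia (6); add Paris.
Step 7: cheapest edge leaving the tree is Lima—Quito (20); add Quito.
Vertex order: Seoul, Riga, Cairo, Lima, Delhi, Sofia, Paris, Quito. The 6th vertex is Sofia.

Sofia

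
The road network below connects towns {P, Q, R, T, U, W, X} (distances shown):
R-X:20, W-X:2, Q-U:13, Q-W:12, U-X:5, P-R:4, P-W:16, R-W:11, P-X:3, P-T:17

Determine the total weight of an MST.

Prim, starting at T.
Step 1: frontier [P-T 17] → take P-T (17); add P.
Step 2: frontier [P-X 3, P-R 4, P-W 16] → take P-X (3); add X.
Step 3: frontier [P-R 4, P-W 16, W-X 2, U-X 5, R-X 20] → take W-X (2); add W.
Step 4: frontier [P-R 4, R-W 11, Q-W 12, U-X 5, R-X 20] → take P-R (4); add R.
Step 5: frontier [Q-W 12, U-X 5] → take U-X (5); add U.
Step 6: frontier [Q-U 13, Q-W 12] → take Q-W (12); add Q.
MST edges: P-T, P-X, W-X, P-R, U-X, Q-W; total weight 17+3+2+4+5+12 = 43.

43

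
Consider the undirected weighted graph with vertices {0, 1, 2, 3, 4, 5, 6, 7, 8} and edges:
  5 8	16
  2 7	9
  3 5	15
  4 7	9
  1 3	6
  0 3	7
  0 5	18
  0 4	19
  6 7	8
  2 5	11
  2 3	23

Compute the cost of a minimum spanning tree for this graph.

81

Prim's algorithm from 8:
Step 1: frontier [5 8 16] → take 5 8 (16); add 5.
Step 2: frontier [2 5 11, 3 5 15, 0 5 18] → take 2 5 (11); add 2.
Step 3: frontier [2 7 9, 2 3 23, 3 5 15, 0 5 18] → take 2 7 (9); add 7.
Step 4: frontier [2 3 23, 3 5 15, 0 5 18, 6 7 8, 4 7 9] → take 6 7 (8); add 6.
Step 5: frontier [2 3 23, 3 5 15, 0 5 18, 4 7 9] → take 4 7 (9); add 4.
Step 6: frontier [2 3 23, 0 4 19, 3 5 15, 0 5 18] → take 3 5 (15); add 3.
Step 7: frontier [1 3 6, 0 3 7, 0 4 19, 0 5 18] → take 1 3 (6); add 1.
Step 8: frontier [0 3 7, 0 4 19, 0 5 18] → take 0 3 (7); add 0.
MST edges: 5 8, 2 5, 2 7, 6 7, 4 7, 3 5, 1 3, 0 3; total weight 16+11+9+8+9+15+6+7 = 81.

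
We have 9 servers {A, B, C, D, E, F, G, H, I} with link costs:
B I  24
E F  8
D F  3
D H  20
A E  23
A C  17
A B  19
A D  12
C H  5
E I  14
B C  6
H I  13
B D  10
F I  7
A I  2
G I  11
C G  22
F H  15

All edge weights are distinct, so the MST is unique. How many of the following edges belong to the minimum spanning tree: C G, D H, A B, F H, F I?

1

Sort edges by weight, then run Kruskal:
A I (2): add — endpoints in different components.
D F (3): add — endpoints in different components.
C H (5): add — endpoints in different components.
B C (6): add — endpoints in different components.
F I (7): add — endpoints in different components.
E F (8): add — endpoints in different components.
B D (10): add — endpoints in different components.
G I (11): add — endpoints in different components.
MST edge set: {A I, D F, C H, B C, F I, E F, B D, G I}.
Of the listed edges, {F I} are in the MST → 1.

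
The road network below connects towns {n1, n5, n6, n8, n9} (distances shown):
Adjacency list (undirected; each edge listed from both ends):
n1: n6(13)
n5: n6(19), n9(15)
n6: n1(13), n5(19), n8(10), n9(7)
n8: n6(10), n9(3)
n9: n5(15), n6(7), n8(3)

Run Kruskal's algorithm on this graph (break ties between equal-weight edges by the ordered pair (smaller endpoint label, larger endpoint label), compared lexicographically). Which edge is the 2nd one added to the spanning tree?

n6-n9

Kruskal's algorithm — process edges by increasing weight (ties by edge label):
n8-n9 (3): add — endpoints in different components.
n6-n9 (7): add — endpoints in different components.
n6-n8 (10): skip — n6 and n8 already connected.
n1-n6 (13): add — endpoints in different components.
n5-n9 (15): add — endpoints in different components.
The 2nd edge added is n6-n9.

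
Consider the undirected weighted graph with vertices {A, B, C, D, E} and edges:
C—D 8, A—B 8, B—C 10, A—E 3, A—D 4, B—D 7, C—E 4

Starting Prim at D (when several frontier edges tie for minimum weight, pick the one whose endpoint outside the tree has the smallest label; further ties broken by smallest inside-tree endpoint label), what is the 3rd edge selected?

C-E

Prim, starting at D.
Step 1: frontier [A—D 4, B—D 7, C—D 8] → take A—D (4); add A.
Step 2: frontier [A—E 3, A—B 8, B—D 7, C—D 8] → take A—E (3); add E.
Step 3: frontier [A—B 8, B—D 7, C—D 8, C—E 4] → take C—E (4); add C.
Step 4: frontier [A—B 8, B—C 10, B—D 7] → take B—D (7); add B.
The 3rd edge added is C—E.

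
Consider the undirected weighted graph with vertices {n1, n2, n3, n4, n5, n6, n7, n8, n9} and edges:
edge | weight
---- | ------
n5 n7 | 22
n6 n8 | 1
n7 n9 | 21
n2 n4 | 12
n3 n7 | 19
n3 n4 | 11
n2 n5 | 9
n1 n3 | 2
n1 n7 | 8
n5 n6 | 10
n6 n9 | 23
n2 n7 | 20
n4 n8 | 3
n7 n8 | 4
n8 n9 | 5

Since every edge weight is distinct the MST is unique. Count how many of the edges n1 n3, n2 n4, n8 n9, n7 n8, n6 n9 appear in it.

3

Kruskal: consider edges lightest-first.
n6 n8 (1): add — endpoints in different components.
n1 n3 (2): add — endpoints in different components.
n4 n8 (3): add — endpoints in different components.
n7 n8 (4): add — endpoints in different components.
n8 n9 (5): add — endpoints in different components.
n1 n7 (8): add — endpoints in different components.
n2 n5 (9): add — endpoints in different components.
n5 n6 (10): add — endpoints in different components.
MST edge set: {n6 n8, n1 n3, n4 n8, n7 n8, n8 n9, n1 n7, n2 n5, n5 n6}.
Of the listed edges, {n1 n3, n8 n9, n7 n8} are in the MST → 3.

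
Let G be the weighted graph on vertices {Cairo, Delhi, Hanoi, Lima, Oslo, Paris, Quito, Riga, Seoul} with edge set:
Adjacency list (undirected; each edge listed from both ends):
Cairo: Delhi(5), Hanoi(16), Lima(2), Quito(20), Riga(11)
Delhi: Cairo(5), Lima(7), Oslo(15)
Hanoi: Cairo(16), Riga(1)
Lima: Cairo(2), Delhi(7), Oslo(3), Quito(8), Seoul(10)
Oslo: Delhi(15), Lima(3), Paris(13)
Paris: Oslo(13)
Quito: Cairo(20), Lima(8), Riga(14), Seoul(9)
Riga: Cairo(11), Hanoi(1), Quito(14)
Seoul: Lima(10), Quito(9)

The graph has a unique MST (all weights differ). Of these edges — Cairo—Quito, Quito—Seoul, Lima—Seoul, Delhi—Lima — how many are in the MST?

1

Kruskal's algorithm — process edges by increasing weight (ties by edge label):
Hanoi—Riga (1): add — endpoints in different components.
Cairo—Lima (2): add — endpoints in different components.
Lima—Oslo (3): add — endpoints in different components.
Cairo—Delhi (5): add — endpoints in different components.
Delhi—Lima (7): skip — Lima and Delhi already connected.
Lima—Quito (8): add — endpoints in different components.
Quito—Seoul (9): add — endpoints in different components.
Lima—Seoul (10): skip — Lima and Seoul already connected.
Cairo—Riga (11): add — endpoints in different components.
Oslo—Paris (13): add — endpoints in different components.
MST edge set: {Hanoi—Riga, Cairo—Lima, Lima—Oslo, Cairo—Delhi, Lima—Quito, Quito—Seoul, Cairo—Riga, Oslo—Paris}.
Of the listed edges, {Quito—Seoul} are in the MST → 1.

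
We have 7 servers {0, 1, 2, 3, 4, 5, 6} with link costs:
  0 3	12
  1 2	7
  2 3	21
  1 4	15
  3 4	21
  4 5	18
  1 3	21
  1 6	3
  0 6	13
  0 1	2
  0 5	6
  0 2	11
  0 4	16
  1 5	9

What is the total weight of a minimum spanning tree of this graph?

45

Kruskal's algorithm — process edges by increasing weight (ties by edge label):
0 1 (2): add. Components now {0,1} {2} {3} {4} {5} {6}
1 6 (3): add. Components now {0,1,6} {2} {3} {4} {5}
0 5 (6): add. Components now {0,1,5,6} {2} {3} {4}
1 2 (7): add. Components now {0,1,2,5,6} {3} {4}
1 5 (9): skip — 1 and 5 already connected.
0 2 (11): skip — 0 and 2 already connected.
0 3 (12): add. Components now {0,1,2,3,5,6} {4}
0 6 (13): skip — 0 and 6 already connected.
1 4 (15): add. Components now {0,1,2,3,4,5,6}
MST edges: 0 1, 1 6, 0 5, 1 2, 0 3, 1 4; total weight 2+3+6+7+12+15 = 45.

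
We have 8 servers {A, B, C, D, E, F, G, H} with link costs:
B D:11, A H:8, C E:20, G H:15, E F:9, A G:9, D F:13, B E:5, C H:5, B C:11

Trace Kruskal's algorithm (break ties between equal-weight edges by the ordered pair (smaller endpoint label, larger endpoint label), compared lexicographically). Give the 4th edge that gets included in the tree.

Kruskal: consider edges lightest-first.
B E (5): add — endpoints in different components.
C H (5): add — endpoints in different components.
A H (8): add — endpoints in different components.
A G (9): add — endpoints in different components.
E F (9): add — endpoints in different components.
B C (11): add — endpoints in different components.
B D (11): add — endpoints in different components.
The 4th edge added is A G.

A-G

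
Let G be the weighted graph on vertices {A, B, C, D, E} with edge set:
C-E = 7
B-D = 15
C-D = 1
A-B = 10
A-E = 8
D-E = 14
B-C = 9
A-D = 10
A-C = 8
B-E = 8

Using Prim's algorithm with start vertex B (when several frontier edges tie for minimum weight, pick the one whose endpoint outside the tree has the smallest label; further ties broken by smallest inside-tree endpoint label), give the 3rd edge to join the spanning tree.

Prim's algorithm from B:
Step 1: frontier [B-E 8, B-C 9, A-B 10, B-D 15] → take B-E (8); add E.
Step 2: frontier [B-C 9, A-B 10, B-D 15, C-E 7, A-E 8, D-E 14] → take C-E (7); add C.
Step 3: frontier [A-B 10, B-D 15, C-D 1, A-C 8, A-E 8, D-E 14] → take C-D (1); add D.
Step 4: frontier [A-B 10, A-C 8, A-D 10, A-E 8] → take A-C (8); add A.
The 3rd edge added is C-D.

C-D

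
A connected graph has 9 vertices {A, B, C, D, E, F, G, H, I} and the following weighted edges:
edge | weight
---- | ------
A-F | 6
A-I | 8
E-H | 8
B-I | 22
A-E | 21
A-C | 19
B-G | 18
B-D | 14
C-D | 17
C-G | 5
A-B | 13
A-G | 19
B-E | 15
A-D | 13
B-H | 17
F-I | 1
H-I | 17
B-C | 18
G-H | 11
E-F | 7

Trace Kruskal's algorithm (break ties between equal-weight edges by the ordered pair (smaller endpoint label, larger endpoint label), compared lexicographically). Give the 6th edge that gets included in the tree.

Kruskal: consider edges lightest-first.
F-I (1): add — endpoints in different components.
C-G (5): add — endpoints in different components.
A-F (6): add — endpoints in different components.
E-F (7): add — endpoints in different components.
A-I (8): skip — A and I already connected.
E-H (8): add — endpoints in different components.
G-H (11): add — endpoints in different components.
A-B (13): add — endpoints in different components.
A-D (13): add — endpoints in different components.
The 6th edge added is G-H.

G-H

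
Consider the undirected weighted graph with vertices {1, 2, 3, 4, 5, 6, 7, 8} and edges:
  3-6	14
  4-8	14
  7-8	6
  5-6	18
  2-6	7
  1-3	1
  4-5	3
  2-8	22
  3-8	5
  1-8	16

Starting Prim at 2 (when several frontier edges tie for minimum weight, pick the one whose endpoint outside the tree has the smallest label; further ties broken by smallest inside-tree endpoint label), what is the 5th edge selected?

7-8

Prim, starting at 2.
Step 1: frontier [2-6 7, 2-8 22] → take 2-6 (7); add 6.
Step 2: frontier [2-8 22, 3-6 14, 5-6 18] → take 3-6 (14); add 3.
Step 3: frontier [2-8 22, 1-3 1, 3-8 5, 5-6 18] → take 1-3 (1); add 1.
Step 4: frontier [1-8 16, 2-8 22, 3-8 5, 5-6 18] → take 3-8 (5); add 8.
Step 5: frontier [5-6 18, 7-8 6, 4-8 14] → take 7-8 (6); add 7.
Step 6: frontier [5-6 18, 4-8 14] → take 4-8 (14); add 4.
Step 7: frontier [4-5 3, 5-6 18] → take 4-5 (3); add 5.
The 5th edge added is 7-8.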